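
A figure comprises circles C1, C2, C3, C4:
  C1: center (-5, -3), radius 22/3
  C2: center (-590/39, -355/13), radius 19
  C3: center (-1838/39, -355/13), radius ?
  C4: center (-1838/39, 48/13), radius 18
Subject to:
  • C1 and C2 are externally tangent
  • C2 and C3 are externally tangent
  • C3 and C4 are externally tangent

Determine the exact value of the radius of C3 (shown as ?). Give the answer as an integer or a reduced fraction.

1. [ext C2·C3]  r_C3² + 38r_C3 − 663 = 0  ⇒  r_C3 = 13 (r>0 drops 1)
2. [ext C3·C4]  r_C3² + 36r_C3 − 637 = 0  ⇒  r_C3 = 13 (r>0 drops 1)

13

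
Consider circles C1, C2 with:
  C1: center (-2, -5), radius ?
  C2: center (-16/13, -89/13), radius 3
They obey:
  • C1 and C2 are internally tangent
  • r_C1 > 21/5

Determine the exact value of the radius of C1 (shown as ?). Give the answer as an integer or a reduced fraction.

1. [int C1,C2]  r_C1² − 6r_C1 + 5 = 0  ⇒  r_C1 = 1 or 5
2. given r_C1 > 21/5: keep 5

5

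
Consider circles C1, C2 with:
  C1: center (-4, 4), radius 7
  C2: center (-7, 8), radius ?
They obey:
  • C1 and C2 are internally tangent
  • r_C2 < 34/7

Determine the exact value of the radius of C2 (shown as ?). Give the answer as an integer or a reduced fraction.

2

1. [int C1,C2]  r_C2² − 14r_C2 + 24 = 0  ⇒  r_C2 = 2 or 12
2. given r_C2 < 34/7: keep 2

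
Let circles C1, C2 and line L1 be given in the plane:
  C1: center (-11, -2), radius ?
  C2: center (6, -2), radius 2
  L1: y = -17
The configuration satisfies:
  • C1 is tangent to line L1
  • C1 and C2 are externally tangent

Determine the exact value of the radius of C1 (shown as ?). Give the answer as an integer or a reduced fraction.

1. [C1‖L1]  r_C1² − 225 = 0  ⇒  r_C1 = 15 (r>0 drops 1)
2. [ext C1·C2]  r_C1² + 4r_C1 − 285 = 0  ⇒  r_C1 = 15 (r>0 drops 1)

15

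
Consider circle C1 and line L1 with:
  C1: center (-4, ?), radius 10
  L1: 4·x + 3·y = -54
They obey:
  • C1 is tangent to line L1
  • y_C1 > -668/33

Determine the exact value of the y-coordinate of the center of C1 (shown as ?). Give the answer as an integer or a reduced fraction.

4

1. [C1‖L1]  y_C1² + (76/3)y_C1 − 352/3 = 0  ⇒  y_C1 = -88/3 or 4
2. given y_C1 > -668/33: keep 4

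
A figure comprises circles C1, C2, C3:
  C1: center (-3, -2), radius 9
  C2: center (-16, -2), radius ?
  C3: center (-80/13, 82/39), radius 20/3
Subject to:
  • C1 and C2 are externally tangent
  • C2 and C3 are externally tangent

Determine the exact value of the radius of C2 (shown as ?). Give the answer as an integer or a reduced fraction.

4

1. [ext C1·C2]  r_C2² + 18r_C2 − 88 = 0  ⇒  r_C2 = 4 (r>0 drops 1)
2. [ext C2·C3]  r_C2² + (40/3)r_C2 − 208/3 = 0  ⇒  r_C2 = 4 (r>0 drops 1)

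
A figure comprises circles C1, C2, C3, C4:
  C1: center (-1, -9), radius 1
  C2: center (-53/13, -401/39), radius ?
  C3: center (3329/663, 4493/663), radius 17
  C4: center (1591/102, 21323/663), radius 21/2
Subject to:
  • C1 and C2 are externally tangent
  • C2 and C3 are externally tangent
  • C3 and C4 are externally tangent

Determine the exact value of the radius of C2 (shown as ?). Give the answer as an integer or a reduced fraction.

7/3

1. [ext C1·C2]  r_C2² + 2r_C2 − 91/9 = 0  ⇒  r_C2 = 7/3 (r>0 drops 1)
2. [ext C2·C3]  r_C2² + 34r_C2 − 763/9 = 0  ⇒  r_C2 = 7/3 (r>0 drops 1)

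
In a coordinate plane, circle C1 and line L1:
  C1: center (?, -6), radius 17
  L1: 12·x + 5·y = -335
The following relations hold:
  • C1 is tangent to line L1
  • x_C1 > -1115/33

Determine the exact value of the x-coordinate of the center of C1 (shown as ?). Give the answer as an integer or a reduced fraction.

1. [C1‖L1]  x_C1² + (305/6)x_C1 + 1841/6 = 0  ⇒  x_C1 = -263/6 or -7
2. given x_C1 > -1115/33: keep -7

-7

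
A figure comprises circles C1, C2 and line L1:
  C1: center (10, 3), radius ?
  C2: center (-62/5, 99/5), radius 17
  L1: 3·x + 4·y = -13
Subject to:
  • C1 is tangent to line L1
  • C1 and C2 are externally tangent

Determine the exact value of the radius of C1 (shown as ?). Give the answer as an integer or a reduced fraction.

1. [C1‖L1]  r_C1² − 121 = 0  ⇒  r_C1 = 11 (r>0 drops 1)
2. [ext C1·C2]  r_C1² + 34r_C1 − 495 = 0  ⇒  r_C1 = 11 (r>0 drops 1)

11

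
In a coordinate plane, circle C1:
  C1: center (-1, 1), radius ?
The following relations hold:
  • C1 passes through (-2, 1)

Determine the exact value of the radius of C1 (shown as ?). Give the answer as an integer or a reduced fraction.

1

1. [C1∋P]  r_C1² − 1 = 0  ⇒  r_C1 = 1 (r>0 drops 1)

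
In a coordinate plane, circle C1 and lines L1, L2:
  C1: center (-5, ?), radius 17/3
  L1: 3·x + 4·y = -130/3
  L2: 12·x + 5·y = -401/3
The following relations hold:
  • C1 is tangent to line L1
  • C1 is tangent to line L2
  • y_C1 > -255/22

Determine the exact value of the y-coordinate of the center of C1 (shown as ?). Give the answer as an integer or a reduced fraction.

1. [C1‖L1]  y_C1² + (85/6)y_C1 = 0  ⇒  y_C1 = -85/6 or 0
2. [C1‖L2]  y_C1² + (442/15)y_C1 = 0  ⇒  y_C1 = -442/15 or 0

0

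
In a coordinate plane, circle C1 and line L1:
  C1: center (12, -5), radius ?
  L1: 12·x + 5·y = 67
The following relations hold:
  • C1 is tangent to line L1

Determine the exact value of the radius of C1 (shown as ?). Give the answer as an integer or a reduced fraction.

1. [C1‖L1]  r_C1² − 16 = 0  ⇒  r_C1 = 4 (r>0 drops 1)

4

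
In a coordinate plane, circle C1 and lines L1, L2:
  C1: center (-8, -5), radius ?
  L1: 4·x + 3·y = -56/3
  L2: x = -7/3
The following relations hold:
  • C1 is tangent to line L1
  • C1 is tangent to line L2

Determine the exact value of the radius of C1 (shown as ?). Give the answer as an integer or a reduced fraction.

1. [C1‖L1]  r_C1² − 289/9 = 0  ⇒  r_C1 = 17/3 (r>0 drops 1)
2. [C1‖L2]  r_C1² − 289/9 = 0  ⇒  r_C1 = 17/3 (r>0 drops 1)

17/3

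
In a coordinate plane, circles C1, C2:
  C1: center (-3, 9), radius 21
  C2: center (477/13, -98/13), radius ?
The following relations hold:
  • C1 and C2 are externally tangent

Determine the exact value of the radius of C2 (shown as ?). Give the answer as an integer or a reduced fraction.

1. [ext C1·C2]  r_C2² + 42r_C2 − 1408 = 0  ⇒  r_C2 = 22 (r>0 drops 1)

22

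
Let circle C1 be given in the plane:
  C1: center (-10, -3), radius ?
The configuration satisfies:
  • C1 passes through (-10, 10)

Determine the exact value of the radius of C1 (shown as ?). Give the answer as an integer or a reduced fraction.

1. [C1∋P]  r_C1² − 169 = 0  ⇒  r_C1 = 13 (r>0 drops 1)

13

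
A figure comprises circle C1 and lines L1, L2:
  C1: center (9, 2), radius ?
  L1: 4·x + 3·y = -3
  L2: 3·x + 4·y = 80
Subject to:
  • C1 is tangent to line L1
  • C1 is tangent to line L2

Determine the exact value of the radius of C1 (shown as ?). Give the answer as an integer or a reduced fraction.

1. [C1‖L1]  r_C1² − 81 = 0  ⇒  r_C1 = 9 (r>0 drops 1)
2. [C1‖L2]  r_C1² − 81 = 0  ⇒  r_C1 = 9 (r>0 drops 1)

9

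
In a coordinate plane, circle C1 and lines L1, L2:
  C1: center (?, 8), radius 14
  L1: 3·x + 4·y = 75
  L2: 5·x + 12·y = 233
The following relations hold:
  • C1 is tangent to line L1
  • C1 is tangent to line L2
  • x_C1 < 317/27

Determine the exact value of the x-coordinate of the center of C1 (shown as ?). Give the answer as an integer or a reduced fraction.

1. [C1‖L1]  x_C1² − (86/3)x_C1 − 339 = 0  ⇒  x_C1 = -9 or 113/3
2. [C1‖L2]  x_C1² − (274/5)x_C1 − 2871/5 = 0  ⇒  x_C1 = -9 or 319/5

-9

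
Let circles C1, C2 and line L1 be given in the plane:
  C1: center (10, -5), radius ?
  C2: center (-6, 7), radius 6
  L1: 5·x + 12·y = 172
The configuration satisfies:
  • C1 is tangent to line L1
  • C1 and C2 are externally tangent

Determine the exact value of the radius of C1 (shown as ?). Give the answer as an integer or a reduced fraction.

1. [C1‖L1]  r_C1² − 196 = 0  ⇒  r_C1 = 14 (r>0 drops 1)
2. [ext C1·C2]  r_C1² + 12r_C1 − 364 = 0  ⇒  r_C1 = 14 (r>0 drops 1)

14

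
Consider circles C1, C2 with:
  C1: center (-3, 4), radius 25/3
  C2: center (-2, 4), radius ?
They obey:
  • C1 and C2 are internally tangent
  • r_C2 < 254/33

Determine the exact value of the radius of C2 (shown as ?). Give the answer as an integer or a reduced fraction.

1. [int C1,C2]  r_C2² − (50/3)r_C2 + 616/9 = 0  ⇒  r_C2 = 22/3 or 28/3
2. given r_C2 < 254/33: keep 22/3

22/3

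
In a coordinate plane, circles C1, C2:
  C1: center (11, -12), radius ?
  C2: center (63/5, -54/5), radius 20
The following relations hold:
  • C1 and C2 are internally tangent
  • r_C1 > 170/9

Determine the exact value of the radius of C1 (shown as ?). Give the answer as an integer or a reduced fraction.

22

1. [int C1,C2]  r_C1² − 40r_C1 + 396 = 0  ⇒  r_C1 = 18 or 22
2. given r_C1 > 170/9: keep 22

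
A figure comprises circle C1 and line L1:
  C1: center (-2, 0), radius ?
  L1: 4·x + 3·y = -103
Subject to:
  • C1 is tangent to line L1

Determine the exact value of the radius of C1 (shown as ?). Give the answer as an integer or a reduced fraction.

19

1. [C1‖L1]  r_C1² − 361 = 0  ⇒  r_C1 = 19 (r>0 drops 1)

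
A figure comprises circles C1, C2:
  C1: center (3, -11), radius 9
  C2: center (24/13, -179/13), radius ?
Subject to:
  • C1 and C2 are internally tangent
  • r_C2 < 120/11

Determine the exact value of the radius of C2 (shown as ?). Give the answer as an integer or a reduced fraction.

1. [int C1,C2]  r_C2² − 18r_C2 + 72 = 0  ⇒  r_C2 = 6 or 12
2. given r_C2 < 120/11: keep 6

6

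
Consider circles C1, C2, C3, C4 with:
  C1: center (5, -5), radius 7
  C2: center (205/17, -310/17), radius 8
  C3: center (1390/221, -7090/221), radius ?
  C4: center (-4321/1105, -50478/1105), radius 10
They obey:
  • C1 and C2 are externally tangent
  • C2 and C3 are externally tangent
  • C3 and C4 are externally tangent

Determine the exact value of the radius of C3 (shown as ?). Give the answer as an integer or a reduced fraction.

7

1. [ext C2·C3]  r_C3² + 16r_C3 − 161 = 0  ⇒  r_C3 = 7 (r>0 drops 1)
2. [ext C3·C4]  r_C3² + 20r_C3 − 189 = 0  ⇒  r_C3 = 7 (r>0 drops 1)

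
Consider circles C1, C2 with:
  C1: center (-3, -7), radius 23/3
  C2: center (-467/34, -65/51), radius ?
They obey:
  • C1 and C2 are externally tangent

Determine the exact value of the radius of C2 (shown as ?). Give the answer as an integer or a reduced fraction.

1. [ext C1·C2]  r_C2² + (46/3)r_C2 − 357/4 = 0  ⇒  r_C2 = 9/2 (r>0 drops 1)

9/2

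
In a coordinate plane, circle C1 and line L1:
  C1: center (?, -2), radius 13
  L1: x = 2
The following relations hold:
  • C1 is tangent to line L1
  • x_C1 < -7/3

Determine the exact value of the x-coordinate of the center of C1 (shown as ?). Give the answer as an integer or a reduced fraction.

1. [C1‖L1]  x_C1² − 4x_C1 − 165 = 0  ⇒  x_C1 = -11 or 15
2. given x_C1 < -7/3: keep -11

-11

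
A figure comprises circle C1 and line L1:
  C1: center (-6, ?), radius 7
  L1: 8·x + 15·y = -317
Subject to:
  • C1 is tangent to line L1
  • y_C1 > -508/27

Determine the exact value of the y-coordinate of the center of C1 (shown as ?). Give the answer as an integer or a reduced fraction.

1. [C1‖L1]  y_C1² + (538/15)y_C1 + 776/3 = 0  ⇒  y_C1 = -388/15 or -10
2. given y_C1 > -508/27: keep -10

-10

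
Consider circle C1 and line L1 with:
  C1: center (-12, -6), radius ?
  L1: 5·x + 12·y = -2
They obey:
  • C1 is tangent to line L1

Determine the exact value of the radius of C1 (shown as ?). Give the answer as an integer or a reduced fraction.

10

1. [C1‖L1]  r_C1² − 100 = 0  ⇒  r_C1 = 10 (r>0 drops 1)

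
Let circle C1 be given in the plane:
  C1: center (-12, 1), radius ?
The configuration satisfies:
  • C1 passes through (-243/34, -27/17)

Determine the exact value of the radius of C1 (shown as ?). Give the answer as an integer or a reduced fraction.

11/2

1. [C1∋P]  r_C1² − 121/4 = 0  ⇒  r_C1 = 11/2 (r>0 drops 1)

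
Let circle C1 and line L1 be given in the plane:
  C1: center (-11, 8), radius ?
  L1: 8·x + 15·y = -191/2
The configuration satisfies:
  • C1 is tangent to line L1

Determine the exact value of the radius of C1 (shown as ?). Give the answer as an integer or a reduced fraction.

15/2

1. [C1‖L1]  r_C1² − 225/4 = 0  ⇒  r_C1 = 15/2 (r>0 drops 1)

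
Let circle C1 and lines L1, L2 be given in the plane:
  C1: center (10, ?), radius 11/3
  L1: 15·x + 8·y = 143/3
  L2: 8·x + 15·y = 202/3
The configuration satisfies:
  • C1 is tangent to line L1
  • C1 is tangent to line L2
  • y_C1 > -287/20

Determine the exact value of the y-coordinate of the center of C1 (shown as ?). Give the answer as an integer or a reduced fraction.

1. [C1‖L1]  y_C1² + (307/12)y_C1 + 1235/12 = 0  ⇒  y_C1 = -247/12 or -5
2. [C1‖L2]  y_C1² + (76/45)y_C1 − 149/9 = 0  ⇒  y_C1 = -5 or 149/45

-5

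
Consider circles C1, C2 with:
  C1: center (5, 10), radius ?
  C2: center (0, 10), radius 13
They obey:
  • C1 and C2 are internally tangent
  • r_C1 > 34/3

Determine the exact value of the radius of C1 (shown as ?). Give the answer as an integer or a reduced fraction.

1. [int C1,C2]  r_C1² − 26r_C1 + 144 = 0  ⇒  r_C1 = 8 or 18
2. given r_C1 > 34/3: keep 18

18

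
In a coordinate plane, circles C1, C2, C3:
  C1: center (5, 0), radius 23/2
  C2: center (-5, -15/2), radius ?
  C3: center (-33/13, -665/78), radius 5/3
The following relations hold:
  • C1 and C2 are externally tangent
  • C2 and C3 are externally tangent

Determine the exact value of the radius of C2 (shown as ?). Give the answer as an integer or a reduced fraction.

1. [ext C1·C2]  r_C2² + 23r_C2 − 24 = 0  ⇒  r_C2 = 1 (r>0 drops 1)
2. [ext C2·C3]  r_C2² + (10/3)r_C2 − 13/3 = 0  ⇒  r_C2 = 1 (r>0 drops 1)

1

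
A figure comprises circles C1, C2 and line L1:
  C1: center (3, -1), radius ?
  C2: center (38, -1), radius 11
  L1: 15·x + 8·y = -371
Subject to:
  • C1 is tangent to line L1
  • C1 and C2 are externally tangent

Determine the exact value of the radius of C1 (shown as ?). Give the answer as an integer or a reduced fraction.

24

1. [C1‖L1]  r_C1² − 576 = 0  ⇒  r_C1 = 24 (r>0 drops 1)
2. [ext C1·C2]  r_C1² + 22r_C1 − 1104 = 0  ⇒  r_C1 = 24 (r>0 drops 1)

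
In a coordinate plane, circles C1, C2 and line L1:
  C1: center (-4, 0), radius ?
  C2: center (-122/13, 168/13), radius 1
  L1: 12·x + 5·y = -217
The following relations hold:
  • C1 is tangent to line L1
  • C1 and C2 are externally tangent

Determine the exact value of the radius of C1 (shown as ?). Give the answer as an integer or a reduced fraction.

1. [C1‖L1]  r_C1² − 169 = 0  ⇒  r_C1 = 13 (r>0 drops 1)
2. [ext C1·C2]  r_C1² + 2r_C1 − 195 = 0  ⇒  r_C1 = 13 (r>0 drops 1)

13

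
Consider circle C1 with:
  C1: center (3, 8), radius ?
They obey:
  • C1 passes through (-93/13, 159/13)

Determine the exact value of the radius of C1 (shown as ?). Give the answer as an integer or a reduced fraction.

11

1. [C1∋P]  r_C1² − 121 = 0  ⇒  r_C1 = 11 (r>0 drops 1)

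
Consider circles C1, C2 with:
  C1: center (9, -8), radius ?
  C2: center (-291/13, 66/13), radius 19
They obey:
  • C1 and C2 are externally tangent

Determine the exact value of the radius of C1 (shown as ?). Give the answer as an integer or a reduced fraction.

1. [ext C1·C2]  r_C1² + 38r_C1 − 795 = 0  ⇒  r_C1 = 15 (r>0 drops 1)

15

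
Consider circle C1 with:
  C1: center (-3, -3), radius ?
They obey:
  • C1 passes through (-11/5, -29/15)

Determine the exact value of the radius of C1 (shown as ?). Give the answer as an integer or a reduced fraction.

1. [C1∋P]  r_C1² − 16/9 = 0  ⇒  r_C1 = 4/3 (r>0 drops 1)

4/3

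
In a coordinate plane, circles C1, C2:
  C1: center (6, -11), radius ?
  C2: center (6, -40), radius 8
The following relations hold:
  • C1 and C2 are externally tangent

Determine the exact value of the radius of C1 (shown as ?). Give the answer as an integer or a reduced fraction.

21

1. [ext C1·C2]  r_C1² + 16r_C1 − 777 = 0  ⇒  r_C1 = 21 (r>0 drops 1)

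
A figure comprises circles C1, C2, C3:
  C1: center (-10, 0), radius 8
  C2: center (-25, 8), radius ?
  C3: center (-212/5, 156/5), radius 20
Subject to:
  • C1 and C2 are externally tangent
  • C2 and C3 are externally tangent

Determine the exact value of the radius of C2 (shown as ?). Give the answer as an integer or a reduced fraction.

9

1. [ext C1·C2]  r_C2² + 16r_C2 − 225 = 0  ⇒  r_C2 = 9 (r>0 drops 1)
2. [ext C2·C3]  r_C2² + 40r_C2 − 441 = 0  ⇒  r_C2 = 9 (r>0 drops 1)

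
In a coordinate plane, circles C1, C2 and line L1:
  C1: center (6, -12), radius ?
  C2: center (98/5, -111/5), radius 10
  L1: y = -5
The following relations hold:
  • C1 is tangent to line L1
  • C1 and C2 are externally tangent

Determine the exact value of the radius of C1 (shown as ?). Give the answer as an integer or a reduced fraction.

1. [C1‖L1]  r_C1² − 49 = 0  ⇒  r_C1 = 7 (r>0 drops 1)
2. [ext C1·C2]  r_C1² + 20r_C1 − 189 = 0  ⇒  r_C1 = 7 (r>0 drops 1)

7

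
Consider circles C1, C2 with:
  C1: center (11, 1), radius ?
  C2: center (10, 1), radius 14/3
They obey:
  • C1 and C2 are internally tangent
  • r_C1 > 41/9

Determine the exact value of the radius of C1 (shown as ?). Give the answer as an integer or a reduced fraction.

1. [int C1,C2]  r_C1² − (28/3)r_C1 + 187/9 = 0  ⇒  r_C1 = 11/3 or 17/3
2. given r_C1 > 41/9: keep 17/3

17/3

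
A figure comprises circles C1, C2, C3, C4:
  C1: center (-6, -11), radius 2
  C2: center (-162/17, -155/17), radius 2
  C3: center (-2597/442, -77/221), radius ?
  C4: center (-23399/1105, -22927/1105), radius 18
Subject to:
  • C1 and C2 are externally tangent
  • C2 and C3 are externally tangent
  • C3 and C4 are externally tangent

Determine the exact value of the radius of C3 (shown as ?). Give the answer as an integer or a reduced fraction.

15/2

1. [ext C2·C3]  r_C3² + 4r_C3 − 345/4 = 0  ⇒  r_C3 = 15/2 (r>0 drops 1)
2. [ext C3·C4]  r_C3² + 36r_C3 − 1305/4 = 0  ⇒  r_C3 = 15/2 (r>0 drops 1)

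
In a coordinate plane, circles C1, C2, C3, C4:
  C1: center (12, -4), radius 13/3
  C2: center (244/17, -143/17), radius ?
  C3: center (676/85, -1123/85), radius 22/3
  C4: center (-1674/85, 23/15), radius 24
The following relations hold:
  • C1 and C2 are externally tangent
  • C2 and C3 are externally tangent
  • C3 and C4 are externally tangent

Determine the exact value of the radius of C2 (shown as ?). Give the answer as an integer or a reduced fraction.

1. [ext C1·C2]  r_C2² + (26/3)r_C2 − 56/9 = 0  ⇒  r_C2 = 2/3 (r>0 drops 1)
2. [ext C2·C3]  r_C2² + (44/3)r_C2 − 92/9 = 0  ⇒  r_C2 = 2/3 (r>0 drops 1)

2/3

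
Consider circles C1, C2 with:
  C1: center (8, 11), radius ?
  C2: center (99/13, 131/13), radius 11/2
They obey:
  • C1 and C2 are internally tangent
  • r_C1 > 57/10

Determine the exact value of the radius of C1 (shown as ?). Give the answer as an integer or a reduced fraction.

13/2

1. [int C1,C2]  r_C1² − 11r_C1 + 117/4 = 0  ⇒  r_C1 = 9/2 or 13/2
2. given r_C1 > 57/10: keep 13/2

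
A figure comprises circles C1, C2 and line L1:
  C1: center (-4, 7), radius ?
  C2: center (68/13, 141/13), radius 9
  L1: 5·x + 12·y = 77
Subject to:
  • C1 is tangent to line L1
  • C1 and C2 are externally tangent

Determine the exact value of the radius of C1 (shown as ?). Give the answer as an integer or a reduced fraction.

1

1. [C1‖L1]  r_C1² − 1 = 0  ⇒  r_C1 = 1 (r>0 drops 1)
2. [ext C1·C2]  r_C1² + 18r_C1 − 19 = 0  ⇒  r_C1 = 1 (r>0 drops 1)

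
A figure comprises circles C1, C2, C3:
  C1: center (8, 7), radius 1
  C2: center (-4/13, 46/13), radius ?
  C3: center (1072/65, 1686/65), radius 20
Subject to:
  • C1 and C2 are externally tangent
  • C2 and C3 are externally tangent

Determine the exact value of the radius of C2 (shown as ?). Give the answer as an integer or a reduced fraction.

1. [ext C1·C2]  r_C2² + 2r_C2 − 80 = 0  ⇒  r_C2 = 8 (r>0 drops 1)
2. [ext C2·C3]  r_C2² + 40r_C2 − 384 = 0  ⇒  r_C2 = 8 (r>0 drops 1)

8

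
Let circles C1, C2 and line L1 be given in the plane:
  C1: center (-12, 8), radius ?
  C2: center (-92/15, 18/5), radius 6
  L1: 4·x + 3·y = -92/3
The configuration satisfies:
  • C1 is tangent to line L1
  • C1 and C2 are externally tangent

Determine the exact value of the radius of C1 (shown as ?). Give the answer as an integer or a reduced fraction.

1. [C1‖L1]  r_C1² − 16/9 = 0  ⇒  r_C1 = 4/3 (r>0 drops 1)
2. [ext C1·C2]  r_C1² + 12r_C1 − 160/9 = 0  ⇒  r_C1 = 4/3 (r>0 drops 1)

4/3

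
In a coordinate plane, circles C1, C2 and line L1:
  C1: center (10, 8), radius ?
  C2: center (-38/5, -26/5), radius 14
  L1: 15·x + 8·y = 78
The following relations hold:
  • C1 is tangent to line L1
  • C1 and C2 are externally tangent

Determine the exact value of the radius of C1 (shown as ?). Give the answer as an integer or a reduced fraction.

8

1. [C1‖L1]  r_C1² − 64 = 0  ⇒  r_C1 = 8 (r>0 drops 1)
2. [ext C1·C2]  r_C1² + 28r_C1 − 288 = 0  ⇒  r_C1 = 8 (r>0 drops 1)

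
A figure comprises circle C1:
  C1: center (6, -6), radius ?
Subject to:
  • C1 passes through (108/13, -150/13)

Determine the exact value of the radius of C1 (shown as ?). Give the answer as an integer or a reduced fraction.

6

1. [C1∋P]  r_C1² − 36 = 0  ⇒  r_C1 = 6 (r>0 drops 1)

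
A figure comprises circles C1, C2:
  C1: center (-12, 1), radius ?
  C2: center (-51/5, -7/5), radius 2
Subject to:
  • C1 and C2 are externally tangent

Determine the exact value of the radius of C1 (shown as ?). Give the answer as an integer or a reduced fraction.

1. [ext C1·C2]  r_C1² + 4r_C1 − 5 = 0  ⇒  r_C1 = 1 (r>0 drops 1)

1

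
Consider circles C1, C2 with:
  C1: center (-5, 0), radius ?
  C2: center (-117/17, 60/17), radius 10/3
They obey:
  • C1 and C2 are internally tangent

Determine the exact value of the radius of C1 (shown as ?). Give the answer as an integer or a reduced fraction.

22/3

1. [int C1,C2]  r_C1² − (20/3)r_C1 − 44/9 = 0  ⇒  r_C1 = 22/3 (r>0 drops 1)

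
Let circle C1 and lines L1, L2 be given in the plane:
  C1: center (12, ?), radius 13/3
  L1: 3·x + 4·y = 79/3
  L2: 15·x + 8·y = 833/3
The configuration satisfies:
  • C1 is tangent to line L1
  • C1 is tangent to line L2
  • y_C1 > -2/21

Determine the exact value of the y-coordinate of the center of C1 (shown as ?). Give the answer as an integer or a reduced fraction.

3

1. [C1‖L1]  y_C1² + (29/6)y_C1 − 47/2 = 0  ⇒  y_C1 = -47/6 or 3
2. [C1‖L2]  y_C1² − (293/12)y_C1 + 257/4 = 0  ⇒  y_C1 = 3 or 257/12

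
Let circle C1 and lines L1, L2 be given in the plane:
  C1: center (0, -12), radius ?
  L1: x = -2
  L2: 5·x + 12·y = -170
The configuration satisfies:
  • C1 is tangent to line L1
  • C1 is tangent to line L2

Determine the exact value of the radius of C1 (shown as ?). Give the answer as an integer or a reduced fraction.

1. [C1‖L1]  r_C1² − 4 = 0  ⇒  r_C1 = 2 (r>0 drops 1)
2. [C1‖L2]  r_C1² − 4 = 0  ⇒  r_C1 = 2 (r>0 drops 1)

2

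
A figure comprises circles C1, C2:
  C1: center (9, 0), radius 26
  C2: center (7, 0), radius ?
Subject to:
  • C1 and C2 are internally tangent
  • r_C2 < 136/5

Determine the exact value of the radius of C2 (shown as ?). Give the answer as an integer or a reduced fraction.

1. [int C1,C2]  r_C2² − 52r_C2 + 672 = 0  ⇒  r_C2 = 24 or 28
2. given r_C2 < 136/5: keep 24

24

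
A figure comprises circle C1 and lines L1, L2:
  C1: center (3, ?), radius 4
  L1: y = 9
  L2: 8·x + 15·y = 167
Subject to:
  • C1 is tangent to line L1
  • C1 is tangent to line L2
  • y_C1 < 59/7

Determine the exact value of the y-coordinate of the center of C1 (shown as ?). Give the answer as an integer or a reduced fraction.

1. [C1‖L1]  y_C1² − 18y_C1 + 65 = 0  ⇒  y_C1 = 5 or 13
2. [C1‖L2]  y_C1² − (286/15)y_C1 + 211/3 = 0  ⇒  y_C1 = 5 or 211/15

5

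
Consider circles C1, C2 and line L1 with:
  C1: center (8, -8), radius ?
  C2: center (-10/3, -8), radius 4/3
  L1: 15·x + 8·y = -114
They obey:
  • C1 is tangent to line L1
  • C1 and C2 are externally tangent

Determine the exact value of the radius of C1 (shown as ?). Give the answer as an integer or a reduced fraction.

10

1. [C1‖L1]  r_C1² − 100 = 0  ⇒  r_C1 = 10 (r>0 drops 1)
2. [ext C1·C2]  r_C1² + (8/3)r_C1 − 380/3 = 0  ⇒  r_C1 = 10 (r>0 drops 1)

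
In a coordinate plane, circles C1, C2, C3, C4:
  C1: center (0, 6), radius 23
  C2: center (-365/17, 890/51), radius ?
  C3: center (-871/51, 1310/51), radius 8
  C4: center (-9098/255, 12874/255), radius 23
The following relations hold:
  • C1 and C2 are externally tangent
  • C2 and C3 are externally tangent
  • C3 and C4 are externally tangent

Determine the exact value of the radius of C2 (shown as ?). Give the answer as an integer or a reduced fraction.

1. [ext C1·C2]  r_C2² + 46r_C2 − 568/9 = 0  ⇒  r_C2 = 4/3 (r>0 drops 1)
2. [ext C2·C3]  r_C2² + 16r_C2 − 208/9 = 0  ⇒  r_C2 = 4/3 (r>0 drops 1)

4/3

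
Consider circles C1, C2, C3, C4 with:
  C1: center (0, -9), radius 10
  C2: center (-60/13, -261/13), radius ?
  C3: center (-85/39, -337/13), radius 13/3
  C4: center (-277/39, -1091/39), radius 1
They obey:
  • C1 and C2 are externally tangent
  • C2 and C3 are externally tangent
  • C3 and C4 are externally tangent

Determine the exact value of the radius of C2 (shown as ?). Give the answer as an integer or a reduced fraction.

1. [ext C1·C2]  r_C2² + 20r_C2 − 44 = 0  ⇒  r_C2 = 2 (r>0 drops 1)
2. [ext C2·C3]  r_C2² + (26/3)r_C2 − 64/3 = 0  ⇒  r_C2 = 2 (r>0 drops 1)

2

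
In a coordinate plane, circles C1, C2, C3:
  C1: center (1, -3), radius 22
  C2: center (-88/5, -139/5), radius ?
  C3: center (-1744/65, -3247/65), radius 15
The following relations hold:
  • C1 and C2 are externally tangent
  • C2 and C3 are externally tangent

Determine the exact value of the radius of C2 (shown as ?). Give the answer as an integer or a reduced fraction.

9

1. [ext C1·C2]  r_C2² + 44r_C2 − 477 = 0  ⇒  r_C2 = 9 (r>0 drops 1)
2. [ext C2·C3]  r_C2² + 30r_C2 − 351 = 0  ⇒  r_C2 = 9 (r>0 drops 1)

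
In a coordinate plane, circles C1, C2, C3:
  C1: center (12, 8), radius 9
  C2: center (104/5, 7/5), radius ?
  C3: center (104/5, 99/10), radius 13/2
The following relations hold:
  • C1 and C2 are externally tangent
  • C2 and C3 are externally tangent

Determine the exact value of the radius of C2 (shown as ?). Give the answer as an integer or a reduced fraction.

1. [ext C1·C2]  r_C2² + 18r_C2 − 40 = 0  ⇒  r_C2 = 2 (r>0 drops 1)
2. [ext C2·C3]  r_C2² + 13r_C2 − 30 = 0  ⇒  r_C2 = 2 (r>0 drops 1)

2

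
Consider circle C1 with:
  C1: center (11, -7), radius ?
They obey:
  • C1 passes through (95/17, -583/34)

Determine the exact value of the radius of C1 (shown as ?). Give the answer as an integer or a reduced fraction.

1. [C1∋P]  r_C1² − 529/4 = 0  ⇒  r_C1 = 23/2 (r>0 drops 1)

23/2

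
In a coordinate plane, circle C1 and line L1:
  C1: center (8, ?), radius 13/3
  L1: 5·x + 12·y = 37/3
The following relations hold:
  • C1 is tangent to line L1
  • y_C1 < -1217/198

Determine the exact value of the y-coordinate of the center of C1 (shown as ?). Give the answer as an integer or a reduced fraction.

-7

1. [C1‖L1]  y_C1² + (83/18)y_C1 − 301/18 = 0  ⇒  y_C1 = -7 or 43/18
2. given y_C1 < -1217/198: keep -7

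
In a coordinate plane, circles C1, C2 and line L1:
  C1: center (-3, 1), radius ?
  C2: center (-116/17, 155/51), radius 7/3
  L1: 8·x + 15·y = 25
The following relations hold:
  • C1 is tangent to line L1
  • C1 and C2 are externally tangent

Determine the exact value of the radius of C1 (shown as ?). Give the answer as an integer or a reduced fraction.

2

1. [C1‖L1]  r_C1² − 4 = 0  ⇒  r_C1 = 2 (r>0 drops 1)
2. [ext C1·C2]  r_C1² + (14/3)r_C1 − 40/3 = 0  ⇒  r_C1 = 2 (r>0 drops 1)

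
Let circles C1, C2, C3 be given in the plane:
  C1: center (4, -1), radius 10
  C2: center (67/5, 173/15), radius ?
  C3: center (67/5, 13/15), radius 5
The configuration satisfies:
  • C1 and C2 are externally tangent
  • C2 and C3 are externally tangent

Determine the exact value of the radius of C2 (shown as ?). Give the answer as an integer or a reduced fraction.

1. [ext C1·C2]  r_C2² + 20r_C2 − 1309/9 = 0  ⇒  r_C2 = 17/3 (r>0 drops 1)
2. [ext C2·C3]  r_C2² + 10r_C2 − 799/9 = 0  ⇒  r_C2 = 17/3 (r>0 drops 1)

17/3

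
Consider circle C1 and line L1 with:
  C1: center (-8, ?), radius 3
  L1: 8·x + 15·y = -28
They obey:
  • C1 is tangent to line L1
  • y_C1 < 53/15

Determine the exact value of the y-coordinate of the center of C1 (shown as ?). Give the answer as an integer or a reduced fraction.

-1

1. [C1‖L1]  y_C1² − (24/5)y_C1 − 29/5 = 0  ⇒  y_C1 = -1 or 29/5
2. given y_C1 < 53/15: keep -1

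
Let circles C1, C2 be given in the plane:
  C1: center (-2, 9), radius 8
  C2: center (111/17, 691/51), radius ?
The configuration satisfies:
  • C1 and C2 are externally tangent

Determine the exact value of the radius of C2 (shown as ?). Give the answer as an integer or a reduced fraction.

1. [ext C1·C2]  r_C2² + 16r_C2 − 265/9 = 0  ⇒  r_C2 = 5/3 (r>0 drops 1)

5/3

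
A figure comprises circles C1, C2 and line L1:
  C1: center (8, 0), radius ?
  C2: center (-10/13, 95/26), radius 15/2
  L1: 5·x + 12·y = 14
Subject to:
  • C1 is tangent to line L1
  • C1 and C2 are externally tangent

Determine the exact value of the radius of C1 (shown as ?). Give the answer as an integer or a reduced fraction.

2

1. [C1‖L1]  r_C1² − 4 = 0  ⇒  r_C1 = 2 (r>0 drops 1)
2. [ext C1·C2]  r_C1² + 15r_C1 − 34 = 0  ⇒  r_C1 = 2 (r>0 drops 1)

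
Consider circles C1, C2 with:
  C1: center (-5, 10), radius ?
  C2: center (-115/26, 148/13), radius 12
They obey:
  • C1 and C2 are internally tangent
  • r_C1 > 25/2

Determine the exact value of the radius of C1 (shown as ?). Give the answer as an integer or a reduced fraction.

1. [int C1,C2]  r_C1² − 24r_C1 + 567/4 = 0  ⇒  r_C1 = 21/2 or 27/2
2. given r_C1 > 25/2: keep 27/2

27/2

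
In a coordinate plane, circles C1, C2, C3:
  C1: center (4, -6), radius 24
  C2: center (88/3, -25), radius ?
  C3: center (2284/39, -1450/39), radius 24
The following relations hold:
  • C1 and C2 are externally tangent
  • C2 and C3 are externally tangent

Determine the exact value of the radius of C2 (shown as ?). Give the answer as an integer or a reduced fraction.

1. [ext C1·C2]  r_C2² + 48r_C2 − 3841/9 = 0  ⇒  r_C2 = 23/3 (r>0 drops 1)
2. [ext C2·C3]  r_C2² + 48r_C2 − 3841/9 = 0  ⇒  r_C2 = 23/3 (r>0 drops 1)

23/3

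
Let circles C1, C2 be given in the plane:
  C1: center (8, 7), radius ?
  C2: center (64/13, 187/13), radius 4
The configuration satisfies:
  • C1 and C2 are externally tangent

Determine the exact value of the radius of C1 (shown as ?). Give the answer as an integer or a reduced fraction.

4

1. [ext C1·C2]  r_C1² + 8r_C1 − 48 = 0  ⇒  r_C1 = 4 (r>0 drops 1)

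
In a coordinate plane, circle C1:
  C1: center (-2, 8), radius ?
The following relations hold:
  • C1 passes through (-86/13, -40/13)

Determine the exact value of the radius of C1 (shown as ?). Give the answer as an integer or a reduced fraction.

12

1. [C1∋P]  r_C1² − 144 = 0  ⇒  r_C1 = 12 (r>0 drops 1)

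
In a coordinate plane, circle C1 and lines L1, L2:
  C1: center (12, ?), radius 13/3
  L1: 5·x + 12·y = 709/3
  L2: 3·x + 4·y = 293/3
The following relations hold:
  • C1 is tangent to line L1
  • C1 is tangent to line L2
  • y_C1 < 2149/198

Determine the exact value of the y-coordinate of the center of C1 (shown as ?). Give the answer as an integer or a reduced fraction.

10

1. [C1‖L1]  y_C1² − (529/18)y_C1 + 1745/9 = 0  ⇒  y_C1 = 10 or 349/18
2. [C1‖L2]  y_C1² − (185/6)y_C1 + 625/3 = 0  ⇒  y_C1 = 10 or 125/6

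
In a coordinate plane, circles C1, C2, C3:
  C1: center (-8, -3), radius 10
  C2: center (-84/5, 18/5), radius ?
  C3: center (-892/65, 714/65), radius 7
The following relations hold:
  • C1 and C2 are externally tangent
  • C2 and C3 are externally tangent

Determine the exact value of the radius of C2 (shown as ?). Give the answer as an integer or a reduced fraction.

1. [ext C1·C2]  r_C2² + 20r_C2 − 21 = 0  ⇒  r_C2 = 1 (r>0 drops 1)
2. [ext C2·C3]  r_C2² + 14r_C2 − 15 = 0  ⇒  r_C2 = 1 (r>0 drops 1)

1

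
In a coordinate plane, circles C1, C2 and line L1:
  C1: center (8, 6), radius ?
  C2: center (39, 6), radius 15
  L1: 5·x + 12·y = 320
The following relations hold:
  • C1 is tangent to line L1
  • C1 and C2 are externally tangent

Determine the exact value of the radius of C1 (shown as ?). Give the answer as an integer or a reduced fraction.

1. [C1‖L1]  r_C1² − 256 = 0  ⇒  r_C1 = 16 (r>0 drops 1)
2. [ext C1·C2]  r_C1² + 30r_C1 − 736 = 0  ⇒  r_C1 = 16 (r>0 drops 1)

16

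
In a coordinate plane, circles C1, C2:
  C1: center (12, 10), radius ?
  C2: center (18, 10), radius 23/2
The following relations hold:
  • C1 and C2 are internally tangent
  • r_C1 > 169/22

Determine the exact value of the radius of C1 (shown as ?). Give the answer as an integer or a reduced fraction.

1. [int C1,C2]  r_C1² − 23r_C1 + 385/4 = 0  ⇒  r_C1 = 11/2 or 35/2
2. given r_C1 > 169/22: keep 35/2

35/2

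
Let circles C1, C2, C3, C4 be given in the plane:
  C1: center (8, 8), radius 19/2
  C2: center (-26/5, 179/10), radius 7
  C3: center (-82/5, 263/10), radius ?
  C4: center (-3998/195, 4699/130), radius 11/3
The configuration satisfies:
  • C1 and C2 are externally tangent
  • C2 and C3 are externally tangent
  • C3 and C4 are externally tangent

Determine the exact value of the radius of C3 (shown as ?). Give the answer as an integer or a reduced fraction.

1. [ext C2·C3]  r_C3² + 14r_C3 − 147 = 0  ⇒  r_C3 = 7 (r>0 drops 1)
2. [ext C3·C4]  r_C3² + (22/3)r_C3 − 301/3 = 0  ⇒  r_C3 = 7 (r>0 drops 1)

7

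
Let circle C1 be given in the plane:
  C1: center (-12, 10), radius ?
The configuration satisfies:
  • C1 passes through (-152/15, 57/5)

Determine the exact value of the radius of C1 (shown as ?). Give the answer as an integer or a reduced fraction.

1. [C1∋P]  r_C1² − 49/9 = 0  ⇒  r_C1 = 7/3 (r>0 drops 1)

7/3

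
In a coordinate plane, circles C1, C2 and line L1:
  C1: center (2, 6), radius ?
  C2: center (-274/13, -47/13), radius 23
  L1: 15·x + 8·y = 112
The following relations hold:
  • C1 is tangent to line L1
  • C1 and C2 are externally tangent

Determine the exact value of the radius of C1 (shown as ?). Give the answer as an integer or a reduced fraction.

2

1. [C1‖L1]  r_C1² − 4 = 0  ⇒  r_C1 = 2 (r>0 drops 1)
2. [ext C1·C2]  r_C1² + 46r_C1 − 96 = 0  ⇒  r_C1 = 2 (r>0 drops 1)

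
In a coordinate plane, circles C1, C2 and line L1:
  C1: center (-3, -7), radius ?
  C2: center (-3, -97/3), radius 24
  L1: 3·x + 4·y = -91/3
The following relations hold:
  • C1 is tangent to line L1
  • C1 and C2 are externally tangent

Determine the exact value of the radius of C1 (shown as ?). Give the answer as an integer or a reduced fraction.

1. [C1‖L1]  r_C1² − 16/9 = 0  ⇒  r_C1 = 4/3 (r>0 drops 1)
2. [ext C1·C2]  r_C1² + 48r_C1 − 592/9 = 0  ⇒  r_C1 = 4/3 (r>0 drops 1)

4/3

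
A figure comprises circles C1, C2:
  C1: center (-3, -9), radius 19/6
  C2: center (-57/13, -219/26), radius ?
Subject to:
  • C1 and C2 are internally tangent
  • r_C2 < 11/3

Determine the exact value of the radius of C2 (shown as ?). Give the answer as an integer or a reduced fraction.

1. [int C1,C2]  r_C2² − (19/3)r_C2 + 70/9 = 0  ⇒  r_C2 = 5/3 or 14/3
2. given r_C2 < 11/3: keep 5/3

5/3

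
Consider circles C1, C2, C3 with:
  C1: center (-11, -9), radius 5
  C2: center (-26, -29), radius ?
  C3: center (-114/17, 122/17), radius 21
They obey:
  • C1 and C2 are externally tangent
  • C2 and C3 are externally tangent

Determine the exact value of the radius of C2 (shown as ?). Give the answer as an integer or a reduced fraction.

20

1. [ext C1·C2]  r_C2² + 10r_C2 − 600 = 0  ⇒  r_C2 = 20 (r>0 drops 1)
2. [ext C2·C3]  r_C2² + 42r_C2 − 1240 = 0  ⇒  r_C2 = 20 (r>0 drops 1)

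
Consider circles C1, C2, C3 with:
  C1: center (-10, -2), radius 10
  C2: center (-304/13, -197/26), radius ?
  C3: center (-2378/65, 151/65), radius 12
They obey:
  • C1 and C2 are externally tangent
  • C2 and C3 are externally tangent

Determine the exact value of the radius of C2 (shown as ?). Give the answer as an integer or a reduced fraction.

9/2

1. [ext C1·C2]  r_C2² + 20r_C2 − 441/4 = 0  ⇒  r_C2 = 9/2 (r>0 drops 1)
2. [ext C2·C3]  r_C2² + 24r_C2 − 513/4 = 0  ⇒  r_C2 = 9/2 (r>0 drops 1)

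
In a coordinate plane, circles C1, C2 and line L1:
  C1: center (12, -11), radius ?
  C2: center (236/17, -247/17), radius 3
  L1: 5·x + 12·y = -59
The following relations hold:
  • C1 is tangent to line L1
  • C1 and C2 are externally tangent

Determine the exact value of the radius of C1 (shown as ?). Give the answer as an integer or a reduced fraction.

1

1. [C1‖L1]  r_C1² − 1 = 0  ⇒  r_C1 = 1 (r>0 drops 1)
2. [ext C1·C2]  r_C1² + 6r_C1 − 7 = 0  ⇒  r_C1 = 1 (r>0 drops 1)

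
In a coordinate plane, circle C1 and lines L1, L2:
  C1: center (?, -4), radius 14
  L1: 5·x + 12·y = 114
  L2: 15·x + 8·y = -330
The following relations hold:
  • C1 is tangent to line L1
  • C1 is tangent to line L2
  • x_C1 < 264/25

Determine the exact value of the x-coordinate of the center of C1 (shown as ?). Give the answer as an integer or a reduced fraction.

-4

1. [C1‖L1]  x_C1² − (324/5)x_C1 − 1376/5 = 0  ⇒  x_C1 = -4 or 344/5
2. [C1‖L2]  x_C1² + (596/15)x_C1 + 2144/15 = 0  ⇒  x_C1 = -536/15 or -4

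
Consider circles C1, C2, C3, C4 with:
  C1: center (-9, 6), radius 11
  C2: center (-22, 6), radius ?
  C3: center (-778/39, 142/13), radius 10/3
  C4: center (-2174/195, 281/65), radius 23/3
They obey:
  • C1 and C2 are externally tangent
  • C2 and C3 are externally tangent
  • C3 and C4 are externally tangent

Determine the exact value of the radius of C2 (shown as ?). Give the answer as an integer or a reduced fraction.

2

1. [ext C1·C2]  r_C2² + 22r_C2 − 48 = 0  ⇒  r_C2 = 2 (r>0 drops 1)
2. [ext C2·C3]  r_C2² + (20/3)r_C2 − 52/3 = 0  ⇒  r_C2 = 2 (r>0 drops 1)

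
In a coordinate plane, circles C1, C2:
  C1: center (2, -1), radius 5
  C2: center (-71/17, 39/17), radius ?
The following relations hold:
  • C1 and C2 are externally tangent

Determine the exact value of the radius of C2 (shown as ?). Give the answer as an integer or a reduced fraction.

1. [ext C1·C2]  r_C2² + 10r_C2 − 24 = 0  ⇒  r_C2 = 2 (r>0 drops 1)

2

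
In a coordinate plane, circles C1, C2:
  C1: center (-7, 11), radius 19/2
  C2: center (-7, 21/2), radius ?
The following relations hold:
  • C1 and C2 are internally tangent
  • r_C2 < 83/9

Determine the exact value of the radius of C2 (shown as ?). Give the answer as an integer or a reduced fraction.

1. [int C1,C2]  r_C2² − 19r_C2 + 90 = 0  ⇒  r_C2 = 9 or 10
2. given r_C2 < 83/9: keep 9

9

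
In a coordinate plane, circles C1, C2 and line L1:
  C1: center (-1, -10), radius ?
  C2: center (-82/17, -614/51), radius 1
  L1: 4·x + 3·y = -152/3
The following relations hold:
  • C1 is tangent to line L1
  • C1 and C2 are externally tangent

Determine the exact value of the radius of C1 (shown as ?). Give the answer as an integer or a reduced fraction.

10/3

1. [C1‖L1]  r_C1² − 100/9 = 0  ⇒  r_C1 = 10/3 (r>0 drops 1)
2. [ext C1·C2]  r_C1² + 2r_C1 − 160/9 = 0  ⇒  r_C1 = 10/3 (r>0 drops 1)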